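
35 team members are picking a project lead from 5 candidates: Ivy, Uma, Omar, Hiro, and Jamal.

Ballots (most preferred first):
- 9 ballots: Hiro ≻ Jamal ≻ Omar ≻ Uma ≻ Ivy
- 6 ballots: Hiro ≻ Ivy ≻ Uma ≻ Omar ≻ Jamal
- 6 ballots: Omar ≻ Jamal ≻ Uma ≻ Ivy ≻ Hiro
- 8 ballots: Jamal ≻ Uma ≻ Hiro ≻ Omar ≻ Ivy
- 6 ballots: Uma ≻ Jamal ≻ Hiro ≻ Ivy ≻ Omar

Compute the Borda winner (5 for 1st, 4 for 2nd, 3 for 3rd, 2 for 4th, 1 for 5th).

Ivy: 9×1 + 6×4 + 6×2 + 8×1 + 6×2 = 65
Uma: 9×2 + 6×3 + 6×3 + 8×4 + 6×5 = 116
Omar: 9×3 + 6×2 + 6×5 + 8×2 + 6×1 = 91
Hiro: 9×5 + 6×5 + 6×1 + 8×3 + 6×3 = 123
Jamal: 9×4 + 6×1 + 6×4 + 8×5 + 6×4 = 130

Jamal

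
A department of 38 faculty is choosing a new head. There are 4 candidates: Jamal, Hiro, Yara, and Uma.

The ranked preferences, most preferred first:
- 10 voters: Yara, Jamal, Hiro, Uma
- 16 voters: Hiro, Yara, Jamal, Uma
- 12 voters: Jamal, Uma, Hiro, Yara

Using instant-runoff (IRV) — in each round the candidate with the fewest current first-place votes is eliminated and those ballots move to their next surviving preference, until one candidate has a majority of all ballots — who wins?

Round 1: Jamal 12, Hiro 16, Yara 10, Uma 0. Uma eliminated.
Round 2: Jamal 12, Hiro 16, Yara 10. Yara eliminated.
Round 3: Jamal 22, Hiro 16. Jamal has a majority (≥20).

Jamal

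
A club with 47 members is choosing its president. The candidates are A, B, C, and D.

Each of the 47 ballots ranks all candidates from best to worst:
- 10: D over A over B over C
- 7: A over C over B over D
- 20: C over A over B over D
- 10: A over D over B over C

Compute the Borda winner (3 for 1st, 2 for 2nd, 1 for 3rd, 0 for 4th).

A: 10×2 + 7×3 + 20×2 + 10×3 = 111
B: 10×1 + 7×1 + 20×1 + 10×1 = 47
C: 10×0 + 7×2 + 20×3 + 10×0 = 74
D: 10×3 + 7×0 + 20×0 + 10×2 = 50

A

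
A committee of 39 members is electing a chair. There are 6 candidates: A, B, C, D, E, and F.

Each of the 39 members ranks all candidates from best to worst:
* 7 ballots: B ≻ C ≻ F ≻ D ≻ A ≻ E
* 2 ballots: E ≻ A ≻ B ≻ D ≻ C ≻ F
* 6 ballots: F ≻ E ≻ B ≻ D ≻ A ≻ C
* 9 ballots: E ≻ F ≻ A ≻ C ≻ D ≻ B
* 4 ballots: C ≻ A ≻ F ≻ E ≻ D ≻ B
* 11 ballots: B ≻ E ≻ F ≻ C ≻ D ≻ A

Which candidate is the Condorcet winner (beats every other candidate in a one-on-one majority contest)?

E vs A: 28–11
E vs B: 21–18
E vs C: 28–11
E vs D: 32–7
E vs F: 22–17
E beats every other candidate.

E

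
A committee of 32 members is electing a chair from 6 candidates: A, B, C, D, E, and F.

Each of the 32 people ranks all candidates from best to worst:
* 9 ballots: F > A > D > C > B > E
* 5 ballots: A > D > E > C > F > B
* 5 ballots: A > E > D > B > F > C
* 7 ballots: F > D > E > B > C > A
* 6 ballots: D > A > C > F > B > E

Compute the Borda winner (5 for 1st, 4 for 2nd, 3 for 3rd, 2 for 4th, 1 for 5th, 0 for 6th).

A: 9×4 + 5×5 + 5×5 + 7×0 + 6×4 = 110
B: 9×1 + 5×0 + 5×2 + 7×2 + 6×1 = 39
C: 9×2 + 5×2 + 5×0 + 7×1 + 6×3 = 53
D: 9×3 + 5×4 + 5×3 + 7×4 + 6×5 = 120
E: 9×0 + 5×3 + 5×4 + 7×3 + 6×0 = 56
F: 9×5 + 5×1 + 5×1 + 7×5 + 6×2 = 102

D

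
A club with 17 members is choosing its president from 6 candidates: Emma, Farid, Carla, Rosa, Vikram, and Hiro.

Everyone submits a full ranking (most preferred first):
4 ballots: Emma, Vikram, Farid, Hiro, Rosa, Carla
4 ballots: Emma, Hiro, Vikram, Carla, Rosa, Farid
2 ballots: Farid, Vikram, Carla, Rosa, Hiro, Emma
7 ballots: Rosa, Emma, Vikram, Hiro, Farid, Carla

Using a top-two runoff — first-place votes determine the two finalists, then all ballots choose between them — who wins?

Rosa

Round 1 first-place votes: Emma 8, Farid 2, Carla 0, Rosa 7, Vikram 0, Hiro 0. Emma and Rosa advance.
Runoff: Emma is ranked above Rosa on 8 ballots, Rosa above Emma on 9.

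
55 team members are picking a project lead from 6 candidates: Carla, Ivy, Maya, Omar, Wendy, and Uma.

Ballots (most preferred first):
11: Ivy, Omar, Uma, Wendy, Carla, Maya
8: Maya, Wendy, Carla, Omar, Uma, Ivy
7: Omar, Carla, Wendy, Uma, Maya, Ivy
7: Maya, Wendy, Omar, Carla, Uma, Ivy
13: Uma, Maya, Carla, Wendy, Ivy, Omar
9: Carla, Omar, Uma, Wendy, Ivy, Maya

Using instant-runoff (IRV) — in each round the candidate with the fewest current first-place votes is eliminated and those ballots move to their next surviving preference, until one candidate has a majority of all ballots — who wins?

Carla

Round 1: Carla 9, Ivy 11, Maya 15, Omar 7, Wendy 0, Uma 13. Wendy eliminated.
Round 2: Carla 9, Ivy 11, Maya 15, Omar 7, Uma 13. Omar eliminated.
Round 3: Carla 16, Ivy 11, Maya 15, Uma 13. Ivy eliminated.
Round 4: Carla 16, Maya 15, Uma 24. Maya eliminated.
Round 5: Carla 31, Uma 24. Carla has a majority (≥28).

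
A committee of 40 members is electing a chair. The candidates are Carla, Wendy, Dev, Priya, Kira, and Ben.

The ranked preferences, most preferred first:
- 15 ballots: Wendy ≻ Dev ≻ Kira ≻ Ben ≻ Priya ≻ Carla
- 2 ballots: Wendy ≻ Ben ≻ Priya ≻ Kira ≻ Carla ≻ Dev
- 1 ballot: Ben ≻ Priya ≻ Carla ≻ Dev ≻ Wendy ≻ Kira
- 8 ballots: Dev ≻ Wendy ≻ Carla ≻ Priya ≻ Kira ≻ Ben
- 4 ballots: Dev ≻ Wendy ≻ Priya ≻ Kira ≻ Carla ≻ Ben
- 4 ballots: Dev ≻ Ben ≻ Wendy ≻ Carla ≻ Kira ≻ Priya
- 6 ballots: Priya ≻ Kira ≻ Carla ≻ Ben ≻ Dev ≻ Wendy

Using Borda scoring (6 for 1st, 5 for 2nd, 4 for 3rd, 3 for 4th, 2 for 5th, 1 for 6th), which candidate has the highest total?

Carla: 15×1 + 2×2 + 1×4 + 8×4 + 4×2 + 4×3 + 6×4 = 99
Wendy: 15×6 + 2×6 + 1×2 + 8×5 + 4×5 + 4×4 + 6×1 = 186
Dev: 15×5 + 2×1 + 1×3 + 8×6 + 4×6 + 4×6 + 6×2 = 188
Priya: 15×2 + 2×4 + 1×5 + 8×3 + 4×4 + 4×1 + 6×6 = 123
Kira: 15×4 + 2×3 + 1×1 + 8×2 + 4×3 + 4×2 + 6×5 = 133
Ben: 15×3 + 2×5 + 1×6 + 8×1 + 4×1 + 4×5 + 6×3 = 111

Dev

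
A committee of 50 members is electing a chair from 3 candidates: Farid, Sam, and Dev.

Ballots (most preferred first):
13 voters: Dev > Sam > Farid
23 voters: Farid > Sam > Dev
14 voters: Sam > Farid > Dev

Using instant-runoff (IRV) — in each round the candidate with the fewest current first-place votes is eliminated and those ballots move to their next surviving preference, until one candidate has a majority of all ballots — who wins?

Sam

Round 1: Farid 23, Sam 14, Dev 13. Dev eliminated.
Round 2: Farid 23, Sam 27. Sam has a majority (≥26).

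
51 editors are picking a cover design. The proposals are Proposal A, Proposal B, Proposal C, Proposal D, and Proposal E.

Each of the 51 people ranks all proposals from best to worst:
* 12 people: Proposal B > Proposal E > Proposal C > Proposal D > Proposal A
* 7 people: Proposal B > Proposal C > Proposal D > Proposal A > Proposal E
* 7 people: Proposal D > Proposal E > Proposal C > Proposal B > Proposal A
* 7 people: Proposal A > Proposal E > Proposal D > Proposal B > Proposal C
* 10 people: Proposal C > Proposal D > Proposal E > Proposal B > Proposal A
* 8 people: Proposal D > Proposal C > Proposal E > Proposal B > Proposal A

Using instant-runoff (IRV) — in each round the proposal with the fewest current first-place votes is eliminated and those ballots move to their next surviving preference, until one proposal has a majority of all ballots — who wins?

Proposal D

Round 1: Proposal A 7, Proposal B 19, Proposal C 10, Proposal D 15, Proposal E 0. Proposal E eliminated.
Round 2: Proposal A 7, Proposal B 19, Proposal C 10, Proposal D 15. Proposal A eliminated.
Round 3: Proposal B 19, Proposal C 10, Proposal D 22. Proposal C eliminated.
Round 4: Proposal B 19, Proposal D 32. Proposal D has a majority (≥26).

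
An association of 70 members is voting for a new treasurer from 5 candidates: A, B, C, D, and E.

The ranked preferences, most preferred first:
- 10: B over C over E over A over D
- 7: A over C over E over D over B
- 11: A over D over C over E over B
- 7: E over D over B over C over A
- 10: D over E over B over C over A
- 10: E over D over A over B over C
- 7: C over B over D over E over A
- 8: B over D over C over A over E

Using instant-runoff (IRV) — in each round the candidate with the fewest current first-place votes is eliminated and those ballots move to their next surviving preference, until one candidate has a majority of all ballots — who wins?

E

Round 1: A 18, B 18, C 7, D 10, E 17. C eliminated.
Round 2: A 18, B 25, D 10, E 17. D eliminated.
Round 3: A 18, B 25, E 27. A eliminated.
Round 4: B 25, E 45. E has a majority (≥36).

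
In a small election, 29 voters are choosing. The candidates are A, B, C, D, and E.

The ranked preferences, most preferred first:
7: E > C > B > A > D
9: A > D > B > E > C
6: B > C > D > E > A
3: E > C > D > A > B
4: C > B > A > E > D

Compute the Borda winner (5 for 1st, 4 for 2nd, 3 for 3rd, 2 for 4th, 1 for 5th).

A: 7×2 + 9×5 + 6×1 + 3×2 + 4×3 = 83
B: 7×3 + 9×3 + 6×5 + 3×1 + 4×4 = 97
C: 7×4 + 9×1 + 6×4 + 3×4 + 4×5 = 93
D: 7×1 + 9×4 + 6×3 + 3×3 + 4×1 = 74
E: 7×5 + 9×2 + 6×2 + 3×5 + 4×2 = 88

B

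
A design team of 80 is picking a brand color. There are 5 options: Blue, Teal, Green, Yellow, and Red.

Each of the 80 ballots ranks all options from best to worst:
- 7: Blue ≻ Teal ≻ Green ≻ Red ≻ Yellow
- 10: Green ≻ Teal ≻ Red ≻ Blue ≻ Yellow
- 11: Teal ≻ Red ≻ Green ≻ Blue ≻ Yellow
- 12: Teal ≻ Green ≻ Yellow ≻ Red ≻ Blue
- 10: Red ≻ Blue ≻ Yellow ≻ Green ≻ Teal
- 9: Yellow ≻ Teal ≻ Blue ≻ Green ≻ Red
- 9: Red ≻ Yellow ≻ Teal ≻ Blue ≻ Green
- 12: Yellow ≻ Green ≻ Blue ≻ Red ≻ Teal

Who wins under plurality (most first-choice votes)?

Teal

First-place votes: Blue 7, Teal 23, Green 10, Yellow 21, Red 19.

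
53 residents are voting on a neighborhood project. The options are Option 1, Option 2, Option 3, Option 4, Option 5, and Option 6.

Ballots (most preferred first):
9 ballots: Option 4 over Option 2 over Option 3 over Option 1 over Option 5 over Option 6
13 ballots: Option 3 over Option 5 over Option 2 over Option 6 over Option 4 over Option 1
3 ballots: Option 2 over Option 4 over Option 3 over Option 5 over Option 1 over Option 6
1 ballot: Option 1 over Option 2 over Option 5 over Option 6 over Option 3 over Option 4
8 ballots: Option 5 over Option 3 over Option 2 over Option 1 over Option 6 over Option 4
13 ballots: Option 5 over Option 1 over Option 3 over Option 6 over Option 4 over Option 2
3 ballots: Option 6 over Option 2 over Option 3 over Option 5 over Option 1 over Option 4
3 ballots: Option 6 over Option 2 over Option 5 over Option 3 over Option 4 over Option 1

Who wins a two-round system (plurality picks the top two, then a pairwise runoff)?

Option 3

Round 1 first-place votes: Option 1 1, Option 2 3, Option 3 13, Option 4 9, Option 5 21, Option 6 6. Option 5 and Option 3 advance.
Runoff: Option 5 is ranked above Option 3 on 25 ballots, Option 3 above Option 5 on 28.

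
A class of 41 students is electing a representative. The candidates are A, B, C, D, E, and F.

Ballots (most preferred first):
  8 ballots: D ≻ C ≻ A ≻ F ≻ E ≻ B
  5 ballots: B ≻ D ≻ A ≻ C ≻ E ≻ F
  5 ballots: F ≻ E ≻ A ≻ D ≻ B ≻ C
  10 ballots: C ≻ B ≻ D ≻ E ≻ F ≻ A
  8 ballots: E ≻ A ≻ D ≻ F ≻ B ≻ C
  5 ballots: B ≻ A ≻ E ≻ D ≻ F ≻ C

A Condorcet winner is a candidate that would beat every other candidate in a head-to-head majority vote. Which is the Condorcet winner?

D

D vs A: 23–18
D vs B: 21–20
D vs C: 31–10
D vs E: 23–18
D vs F: 36–5
D beats every other candidate.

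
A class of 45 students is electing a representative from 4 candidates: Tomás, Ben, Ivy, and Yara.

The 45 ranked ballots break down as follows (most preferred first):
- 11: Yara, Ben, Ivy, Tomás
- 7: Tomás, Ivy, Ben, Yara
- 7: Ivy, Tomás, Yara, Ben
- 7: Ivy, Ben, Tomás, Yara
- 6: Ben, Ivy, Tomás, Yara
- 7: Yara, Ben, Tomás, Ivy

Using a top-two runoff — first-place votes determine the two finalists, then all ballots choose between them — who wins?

Ivy

Round 1 first-place votes: Tomás 7, Ben 6, Ivy 14, Yara 18. Yara and Ivy advance.
Runoff: Yara is ranked above Ivy on 18 ballots, Ivy above Yara on 27.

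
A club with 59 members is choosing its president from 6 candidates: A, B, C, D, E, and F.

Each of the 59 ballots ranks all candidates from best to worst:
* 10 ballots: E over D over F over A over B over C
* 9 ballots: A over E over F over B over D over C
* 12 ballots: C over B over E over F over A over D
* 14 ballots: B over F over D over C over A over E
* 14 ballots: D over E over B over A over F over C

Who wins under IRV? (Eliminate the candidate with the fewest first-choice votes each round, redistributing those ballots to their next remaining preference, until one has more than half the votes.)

Round 1: A 9, B 14, C 12, D 14, E 10, F 0. F eliminated.
Round 2: A 9, B 14, C 12, D 14, E 10. A eliminated.
Round 3: B 14, C 12, D 14, E 19. C eliminated.
Round 4: B 26, D 14, E 19. D eliminated.
Round 5: B 26, E 33. E has a majority (≥30).

E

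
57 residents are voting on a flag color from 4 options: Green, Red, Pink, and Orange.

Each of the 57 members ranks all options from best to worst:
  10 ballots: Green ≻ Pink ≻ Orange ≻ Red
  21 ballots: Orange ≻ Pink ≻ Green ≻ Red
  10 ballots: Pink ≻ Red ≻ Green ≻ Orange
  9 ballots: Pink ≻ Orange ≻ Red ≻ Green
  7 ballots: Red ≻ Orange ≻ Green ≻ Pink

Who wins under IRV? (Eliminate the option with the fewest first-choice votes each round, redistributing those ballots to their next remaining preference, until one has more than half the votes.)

Pink

Round 1: Green 10, Red 7, Pink 19, Orange 21. Red eliminated.
Round 2: Green 10, Pink 19, Orange 28. Green eliminated.
Round 3: Pink 29, Orange 28. Pink has a majority (≥29).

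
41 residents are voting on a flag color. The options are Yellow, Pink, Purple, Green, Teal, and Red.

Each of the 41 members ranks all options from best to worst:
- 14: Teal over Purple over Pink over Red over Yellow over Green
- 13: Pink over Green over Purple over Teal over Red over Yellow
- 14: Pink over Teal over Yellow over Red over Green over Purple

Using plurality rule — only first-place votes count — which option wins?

First-place votes: Yellow 0, Pink 27, Purple 0, Green 0, Teal 14, Red 0.

Pink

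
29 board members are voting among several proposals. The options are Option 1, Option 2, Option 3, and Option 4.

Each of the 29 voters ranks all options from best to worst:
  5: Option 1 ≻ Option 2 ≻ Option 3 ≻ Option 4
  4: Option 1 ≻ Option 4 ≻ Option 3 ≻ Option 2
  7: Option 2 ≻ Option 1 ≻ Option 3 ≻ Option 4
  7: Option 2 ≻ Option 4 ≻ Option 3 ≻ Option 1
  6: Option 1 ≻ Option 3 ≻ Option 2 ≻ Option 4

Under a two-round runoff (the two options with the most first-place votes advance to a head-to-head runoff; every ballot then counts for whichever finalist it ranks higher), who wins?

Round 1 first-place votes: Option 1 15, Option 2 14, Option 3 0, Option 4 0. Option 1 and Option 2 advance.
Runoff: Option 1 is ranked above Option 2 on 15 ballots, Option 2 above Option 1 on 14.

Option 1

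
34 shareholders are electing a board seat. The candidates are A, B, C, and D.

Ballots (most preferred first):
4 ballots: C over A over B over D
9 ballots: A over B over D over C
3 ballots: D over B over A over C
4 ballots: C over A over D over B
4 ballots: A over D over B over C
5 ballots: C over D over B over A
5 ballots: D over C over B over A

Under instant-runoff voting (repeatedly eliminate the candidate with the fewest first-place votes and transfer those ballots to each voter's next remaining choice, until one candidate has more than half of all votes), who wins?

C

Round 1: A 13, B 0, C 13, D 8. B eliminated.
Round 2: A 13, C 13, D 8. D eliminated.
Round 3: A 16, C 18. C has a majority (≥18).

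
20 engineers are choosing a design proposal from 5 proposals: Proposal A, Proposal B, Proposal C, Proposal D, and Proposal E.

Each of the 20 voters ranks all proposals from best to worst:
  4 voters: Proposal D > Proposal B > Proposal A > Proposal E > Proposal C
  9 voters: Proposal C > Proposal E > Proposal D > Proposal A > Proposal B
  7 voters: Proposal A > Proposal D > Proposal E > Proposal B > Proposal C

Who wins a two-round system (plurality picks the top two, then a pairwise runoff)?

Round 1 first-place votes: Proposal A 7, Proposal B 0, Proposal C 9, Proposal D 4, Proposal E 0. Proposal C and Proposal A advance.
Runoff: Proposal C is ranked above Proposal A on 9 ballots, Proposal A above Proposal C on 11.

Proposal A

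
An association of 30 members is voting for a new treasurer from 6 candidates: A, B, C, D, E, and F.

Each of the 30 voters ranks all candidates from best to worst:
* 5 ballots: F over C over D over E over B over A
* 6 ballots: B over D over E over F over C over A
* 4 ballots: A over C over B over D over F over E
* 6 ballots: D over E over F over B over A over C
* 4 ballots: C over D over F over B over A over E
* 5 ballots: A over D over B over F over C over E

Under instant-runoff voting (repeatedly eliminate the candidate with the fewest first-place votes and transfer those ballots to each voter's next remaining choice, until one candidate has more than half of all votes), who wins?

D

Round 1: A 9, B 6, C 4, D 6, E 0, F 5. E eliminated.
Round 2: A 9, B 6, C 4, D 6, F 5. C eliminated.
Round 3: A 9, B 6, D 10, F 5. F eliminated.
Round 4: A 9, B 6, D 15. B eliminated.
Round 5: A 9, D 21. D has a majority (≥16).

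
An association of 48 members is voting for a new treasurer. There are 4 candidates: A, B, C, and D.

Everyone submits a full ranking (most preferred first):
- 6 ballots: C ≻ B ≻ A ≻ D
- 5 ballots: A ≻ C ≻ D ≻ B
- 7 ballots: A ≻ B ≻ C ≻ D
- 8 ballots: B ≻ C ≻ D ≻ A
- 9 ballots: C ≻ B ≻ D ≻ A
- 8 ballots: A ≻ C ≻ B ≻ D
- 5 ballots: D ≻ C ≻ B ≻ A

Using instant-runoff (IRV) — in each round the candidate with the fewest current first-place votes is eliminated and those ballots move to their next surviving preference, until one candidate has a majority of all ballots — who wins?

Round 1: A 20, B 8, C 15, D 5. D eliminated.
Round 2: A 20, B 8, C 20. B eliminated.
Round 3: A 20, C 28. C has a majority (≥25).

C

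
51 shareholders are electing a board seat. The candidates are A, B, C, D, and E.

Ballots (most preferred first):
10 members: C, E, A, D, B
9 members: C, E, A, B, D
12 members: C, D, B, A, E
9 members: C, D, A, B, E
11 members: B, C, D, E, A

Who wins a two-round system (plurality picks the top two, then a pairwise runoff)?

Round 1 first-place votes: A 0, B 11, C 40, D 0, E 0. C and B advance.
Runoff: C is ranked above B on 40 ballots, B above C on 11.

C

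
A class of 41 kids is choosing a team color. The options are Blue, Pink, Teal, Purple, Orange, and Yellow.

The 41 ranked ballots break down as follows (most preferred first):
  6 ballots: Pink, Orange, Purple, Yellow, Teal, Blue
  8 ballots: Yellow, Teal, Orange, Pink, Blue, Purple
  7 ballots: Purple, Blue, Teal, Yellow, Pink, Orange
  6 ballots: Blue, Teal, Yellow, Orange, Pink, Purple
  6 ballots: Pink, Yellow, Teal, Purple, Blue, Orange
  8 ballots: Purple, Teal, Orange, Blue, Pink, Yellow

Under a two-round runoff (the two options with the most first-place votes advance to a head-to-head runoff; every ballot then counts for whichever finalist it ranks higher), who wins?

Round 1 first-place votes: Blue 6, Pink 12, Teal 0, Purple 15, Orange 0, Yellow 8. Purple and Pink advance.
Runoff: Purple is ranked above Pink on 15 ballots, Pink above Purple on 26.

Pink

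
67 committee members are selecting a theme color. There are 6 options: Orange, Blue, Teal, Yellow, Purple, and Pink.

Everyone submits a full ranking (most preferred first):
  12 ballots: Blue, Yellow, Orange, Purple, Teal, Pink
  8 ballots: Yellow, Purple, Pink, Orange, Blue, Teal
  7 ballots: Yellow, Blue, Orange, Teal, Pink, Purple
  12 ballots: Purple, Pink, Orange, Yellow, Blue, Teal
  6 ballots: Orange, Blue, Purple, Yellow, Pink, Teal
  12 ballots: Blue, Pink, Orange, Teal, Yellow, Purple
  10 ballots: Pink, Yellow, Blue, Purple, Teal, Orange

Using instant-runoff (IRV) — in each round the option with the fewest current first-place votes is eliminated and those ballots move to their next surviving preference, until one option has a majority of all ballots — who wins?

Yellow

Round 1: Orange 6, Blue 24, Teal 0, Yellow 15, Purple 12, Pink 10. Teal eliminated.
Round 2: Orange 6, Blue 24, Yellow 15, Purple 12, Pink 10. Orange eliminated.
Round 3: Blue 30, Yellow 15, Purple 12, Pink 10. Pink eliminated.
Round 4: Blue 30, Yellow 25, Purple 12. Purple eliminated.
Round 5: Blue 30, Yellow 37. Yellow has a majority (≥34).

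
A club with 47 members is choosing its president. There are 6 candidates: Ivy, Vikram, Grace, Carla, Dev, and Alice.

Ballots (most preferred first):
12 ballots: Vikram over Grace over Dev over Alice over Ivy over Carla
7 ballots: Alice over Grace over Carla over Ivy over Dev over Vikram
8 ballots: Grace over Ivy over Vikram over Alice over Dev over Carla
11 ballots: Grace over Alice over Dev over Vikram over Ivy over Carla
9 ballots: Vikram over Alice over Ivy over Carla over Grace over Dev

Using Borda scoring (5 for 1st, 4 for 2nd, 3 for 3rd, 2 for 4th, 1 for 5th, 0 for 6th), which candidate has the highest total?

Grace

Ivy: 12×1 + 7×2 + 8×4 + 11×1 + 9×3 = 96
Vikram: 12×5 + 7×0 + 8×3 + 11×2 + 9×5 = 151
Grace: 12×4 + 7×4 + 8×5 + 11×5 + 9×1 = 180
Carla: 12×0 + 7×3 + 8×0 + 11×0 + 9×2 = 39
Dev: 12×3 + 7×1 + 8×1 + 11×3 + 9×0 = 84
Alice: 12×2 + 7×5 + 8×2 + 11×4 + 9×4 = 155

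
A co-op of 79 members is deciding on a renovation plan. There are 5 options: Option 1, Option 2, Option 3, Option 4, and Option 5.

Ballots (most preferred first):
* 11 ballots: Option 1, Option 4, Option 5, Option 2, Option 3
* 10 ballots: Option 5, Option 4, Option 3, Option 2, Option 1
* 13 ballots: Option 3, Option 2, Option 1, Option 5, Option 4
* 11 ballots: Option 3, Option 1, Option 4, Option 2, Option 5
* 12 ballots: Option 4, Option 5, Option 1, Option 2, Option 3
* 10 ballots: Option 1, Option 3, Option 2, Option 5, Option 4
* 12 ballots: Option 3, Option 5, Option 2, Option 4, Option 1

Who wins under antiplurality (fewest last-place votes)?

Option 2

Last-place votes: Option 1 22, Option 2 0, Option 3 23, Option 4 23, Option 5 11.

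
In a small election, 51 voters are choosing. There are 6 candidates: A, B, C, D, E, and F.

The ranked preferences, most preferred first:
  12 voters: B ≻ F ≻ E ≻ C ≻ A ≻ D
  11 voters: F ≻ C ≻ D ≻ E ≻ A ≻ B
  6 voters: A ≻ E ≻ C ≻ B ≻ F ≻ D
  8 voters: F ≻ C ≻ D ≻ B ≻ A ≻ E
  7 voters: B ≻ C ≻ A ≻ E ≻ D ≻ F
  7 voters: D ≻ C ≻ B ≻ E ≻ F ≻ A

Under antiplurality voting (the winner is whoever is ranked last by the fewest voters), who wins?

C

Last-place votes: A 7, B 11, C 0, D 18, E 8, F 7.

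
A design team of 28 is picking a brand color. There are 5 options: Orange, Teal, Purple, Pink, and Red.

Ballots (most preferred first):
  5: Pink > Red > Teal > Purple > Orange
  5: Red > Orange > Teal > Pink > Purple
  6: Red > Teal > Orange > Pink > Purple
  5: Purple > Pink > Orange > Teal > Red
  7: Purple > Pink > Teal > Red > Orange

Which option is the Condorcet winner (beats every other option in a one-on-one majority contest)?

Pink

Pink vs Orange: 17–11
Pink vs Teal: 17–11
Pink vs Purple: 16–12
Pink vs Red: 17–11
Pink beats every other option.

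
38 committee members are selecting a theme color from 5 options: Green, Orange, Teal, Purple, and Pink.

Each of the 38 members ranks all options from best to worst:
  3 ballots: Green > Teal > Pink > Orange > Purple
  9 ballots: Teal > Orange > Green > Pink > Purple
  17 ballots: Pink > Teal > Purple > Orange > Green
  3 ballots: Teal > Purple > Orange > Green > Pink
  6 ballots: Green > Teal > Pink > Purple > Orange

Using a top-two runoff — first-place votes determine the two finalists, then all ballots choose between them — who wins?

Teal

Round 1 first-place votes: Green 9, Orange 0, Teal 12, Purple 0, Pink 17. Pink and Teal advance.
Runoff: Pink is ranked above Teal on 17 ballots, Teal above Pink on 21.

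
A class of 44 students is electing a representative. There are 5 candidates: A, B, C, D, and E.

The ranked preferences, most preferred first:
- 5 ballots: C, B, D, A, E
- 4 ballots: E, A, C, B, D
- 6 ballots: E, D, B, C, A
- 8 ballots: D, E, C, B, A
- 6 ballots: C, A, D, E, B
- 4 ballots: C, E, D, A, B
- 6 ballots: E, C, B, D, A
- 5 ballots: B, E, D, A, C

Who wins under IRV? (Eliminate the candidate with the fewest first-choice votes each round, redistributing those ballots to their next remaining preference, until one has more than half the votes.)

Round 1: A 0, B 5, C 15, D 8, E 16. A eliminated.
Round 2: B 5, C 15, D 8, E 16. B eliminated.
Round 3: C 15, D 8, E 21. D eliminated.
Round 4: C 15, E 29. E has a majority (≥23).

E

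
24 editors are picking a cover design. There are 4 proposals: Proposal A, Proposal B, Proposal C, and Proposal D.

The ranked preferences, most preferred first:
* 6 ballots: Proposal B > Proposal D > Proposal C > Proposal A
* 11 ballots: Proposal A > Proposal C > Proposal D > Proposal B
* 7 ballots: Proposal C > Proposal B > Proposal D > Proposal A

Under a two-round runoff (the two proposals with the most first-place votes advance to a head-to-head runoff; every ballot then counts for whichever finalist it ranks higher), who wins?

Proposal C

Round 1 first-place votes: Proposal A 11, Proposal B 6, Proposal C 7, Proposal D 0. Proposal A and Proposal C advance.
Runoff: Proposal A is ranked above Proposal C on 11 ballots, Proposal C above Proposal A on 13.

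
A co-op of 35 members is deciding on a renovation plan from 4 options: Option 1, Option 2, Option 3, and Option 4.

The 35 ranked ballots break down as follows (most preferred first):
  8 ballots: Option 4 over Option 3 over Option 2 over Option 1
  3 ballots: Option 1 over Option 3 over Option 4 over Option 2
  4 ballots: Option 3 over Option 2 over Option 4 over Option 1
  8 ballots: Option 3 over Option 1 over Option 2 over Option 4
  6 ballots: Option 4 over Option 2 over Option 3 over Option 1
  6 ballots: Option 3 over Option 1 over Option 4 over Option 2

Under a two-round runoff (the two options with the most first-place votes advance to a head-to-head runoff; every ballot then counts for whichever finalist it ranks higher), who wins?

Round 1 first-place votes: Option 1 3, Option 2 0, Option 3 18, Option 4 14. Option 3 and Option 4 advance.
Runoff: Option 3 is ranked above Option 4 on 21 ballots, Option 4 above Option 3 on 14.

Option 3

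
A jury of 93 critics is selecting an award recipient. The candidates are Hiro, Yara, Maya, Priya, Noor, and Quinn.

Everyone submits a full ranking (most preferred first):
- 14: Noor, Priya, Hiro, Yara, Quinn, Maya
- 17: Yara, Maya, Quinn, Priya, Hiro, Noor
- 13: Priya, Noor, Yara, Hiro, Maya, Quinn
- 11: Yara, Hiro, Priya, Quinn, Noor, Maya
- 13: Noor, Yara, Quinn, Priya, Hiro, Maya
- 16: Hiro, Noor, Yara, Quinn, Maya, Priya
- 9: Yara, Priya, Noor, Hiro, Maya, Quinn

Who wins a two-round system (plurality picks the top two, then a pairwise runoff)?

Round 1 first-place votes: Hiro 16, Yara 37, Maya 0, Priya 13, Noor 27, Quinn 0. Yara and Noor advance.
Runoff: Yara is ranked above Noor on 37 ballots, Noor above Yara on 56.

Noor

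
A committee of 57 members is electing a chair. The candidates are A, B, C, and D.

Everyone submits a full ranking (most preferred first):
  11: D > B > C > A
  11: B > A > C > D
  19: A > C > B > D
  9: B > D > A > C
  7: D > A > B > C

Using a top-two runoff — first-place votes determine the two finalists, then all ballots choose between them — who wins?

Round 1 first-place votes: A 19, B 20, C 0, D 18. B and A advance.
Runoff: B is ranked above A on 31 ballots, A above B on 26.

B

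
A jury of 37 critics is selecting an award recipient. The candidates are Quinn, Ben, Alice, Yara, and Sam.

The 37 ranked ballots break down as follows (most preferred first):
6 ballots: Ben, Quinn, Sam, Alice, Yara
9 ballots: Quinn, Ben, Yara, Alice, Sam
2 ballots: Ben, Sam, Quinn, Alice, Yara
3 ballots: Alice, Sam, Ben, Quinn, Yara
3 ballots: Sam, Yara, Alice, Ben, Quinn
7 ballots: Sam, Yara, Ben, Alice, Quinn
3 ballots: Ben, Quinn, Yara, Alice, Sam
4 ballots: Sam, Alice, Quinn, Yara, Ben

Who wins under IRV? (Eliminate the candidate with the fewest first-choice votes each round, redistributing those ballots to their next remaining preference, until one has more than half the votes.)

Ben

Round 1: Quinn 9, Ben 11, Alice 3, Yara 0, Sam 14. Yara eliminated.
Round 2: Quinn 9, Ben 11, Alice 3, Sam 14. Alice eliminated.
Round 3: Quinn 9, Ben 11, Sam 17. Quinn eliminated.
Round 4: Ben 20, Sam 17. Ben has a majority (≥19).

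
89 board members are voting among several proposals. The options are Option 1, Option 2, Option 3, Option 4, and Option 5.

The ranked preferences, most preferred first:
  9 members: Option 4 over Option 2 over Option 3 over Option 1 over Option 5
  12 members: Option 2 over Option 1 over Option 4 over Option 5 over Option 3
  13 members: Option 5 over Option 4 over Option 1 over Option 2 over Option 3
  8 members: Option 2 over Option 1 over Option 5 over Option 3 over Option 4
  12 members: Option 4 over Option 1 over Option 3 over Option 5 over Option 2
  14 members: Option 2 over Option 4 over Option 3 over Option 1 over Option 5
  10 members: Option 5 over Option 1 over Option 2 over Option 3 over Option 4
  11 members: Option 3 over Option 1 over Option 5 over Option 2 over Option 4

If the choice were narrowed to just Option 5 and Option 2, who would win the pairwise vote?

Option 5

Option 5 is ranked above Option 2 on 46 ballots; Option 2 above Option 5 on 43.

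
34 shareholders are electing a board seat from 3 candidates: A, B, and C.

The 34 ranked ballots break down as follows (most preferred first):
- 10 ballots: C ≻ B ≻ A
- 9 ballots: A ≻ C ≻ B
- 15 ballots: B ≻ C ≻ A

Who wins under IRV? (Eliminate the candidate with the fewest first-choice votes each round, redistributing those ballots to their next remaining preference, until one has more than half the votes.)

C

Round 1: A 9, B 15, C 10. A eliminated.
Round 2: B 15, C 19. C has a majority (≥18).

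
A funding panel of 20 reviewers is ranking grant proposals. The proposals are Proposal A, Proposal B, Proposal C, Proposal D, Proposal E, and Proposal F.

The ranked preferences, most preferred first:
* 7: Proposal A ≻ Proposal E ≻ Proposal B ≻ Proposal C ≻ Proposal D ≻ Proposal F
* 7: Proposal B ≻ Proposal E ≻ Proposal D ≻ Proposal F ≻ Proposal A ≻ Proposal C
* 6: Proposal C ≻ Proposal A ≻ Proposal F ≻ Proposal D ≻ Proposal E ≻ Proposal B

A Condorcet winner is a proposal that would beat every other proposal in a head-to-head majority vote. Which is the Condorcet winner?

Proposal A

Proposal A vs Proposal B: 13–7
Proposal A vs Proposal C: 14–6
Proposal A vs Proposal D: 13–7
Proposal A vs Proposal E: 13–7
Proposal A vs Proposal F: 13–7
Proposal A beats every other proposal.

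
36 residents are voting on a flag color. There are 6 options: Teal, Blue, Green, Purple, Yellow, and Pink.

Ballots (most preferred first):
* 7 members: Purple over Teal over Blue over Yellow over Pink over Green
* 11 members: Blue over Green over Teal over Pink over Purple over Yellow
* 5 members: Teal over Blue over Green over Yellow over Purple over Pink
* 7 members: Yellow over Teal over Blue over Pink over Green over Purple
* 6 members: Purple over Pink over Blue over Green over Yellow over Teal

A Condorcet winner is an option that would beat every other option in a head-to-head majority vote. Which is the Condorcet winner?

Teal vs Blue: 19–17
Teal vs Green: 19–17
Teal vs Purple: 23–13
Teal vs Yellow: 23–13
Teal vs Pink: 30–6
Teal beats every other option.

Teal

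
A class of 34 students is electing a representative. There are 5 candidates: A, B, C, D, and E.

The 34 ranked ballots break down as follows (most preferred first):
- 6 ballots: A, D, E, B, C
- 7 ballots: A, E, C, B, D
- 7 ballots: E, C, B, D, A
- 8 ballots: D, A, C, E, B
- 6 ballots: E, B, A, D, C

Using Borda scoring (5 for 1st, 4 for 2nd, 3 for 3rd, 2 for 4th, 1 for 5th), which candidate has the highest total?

A: 6×5 + 7×5 + 7×1 + 8×4 + 6×3 = 122
B: 6×2 + 7×2 + 7×3 + 8×1 + 6×4 = 79
C: 6×1 + 7×3 + 7×4 + 8×3 + 6×1 = 85
D: 6×4 + 7×1 + 7×2 + 8×5 + 6×2 = 97
E: 6×3 + 7×4 + 7×5 + 8×2 + 6×5 = 127

E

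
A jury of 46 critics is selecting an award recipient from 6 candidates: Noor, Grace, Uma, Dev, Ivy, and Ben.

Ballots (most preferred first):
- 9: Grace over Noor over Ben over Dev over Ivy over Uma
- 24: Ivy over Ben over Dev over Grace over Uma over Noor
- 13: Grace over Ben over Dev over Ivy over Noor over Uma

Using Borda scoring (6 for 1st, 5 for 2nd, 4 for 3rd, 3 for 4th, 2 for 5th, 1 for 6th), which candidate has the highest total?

Noor: 9×5 + 24×1 + 13×2 = 95
Grace: 9×6 + 24×3 + 13×6 = 204
Uma: 9×1 + 24×2 + 13×1 = 70
Dev: 9×3 + 24×4 + 13×4 = 175
Ivy: 9×2 + 24×6 + 13×3 = 201
Ben: 9×4 + 24×5 + 13×5 = 221

Ben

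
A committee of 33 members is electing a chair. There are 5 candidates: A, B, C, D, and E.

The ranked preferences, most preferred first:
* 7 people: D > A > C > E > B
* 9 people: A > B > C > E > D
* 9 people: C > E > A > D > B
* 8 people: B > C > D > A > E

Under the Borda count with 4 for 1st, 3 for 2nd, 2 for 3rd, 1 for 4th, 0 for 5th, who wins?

A: 7×3 + 9×4 + 9×2 + 8×1 = 83
B: 7×0 + 9×3 + 9×0 + 8×4 = 59
C: 7×2 + 9×2 + 9×4 + 8×3 = 92
D: 7×4 + 9×0 + 9×1 + 8×2 = 53
E: 7×1 + 9×1 + 9×3 + 8×0 = 43

C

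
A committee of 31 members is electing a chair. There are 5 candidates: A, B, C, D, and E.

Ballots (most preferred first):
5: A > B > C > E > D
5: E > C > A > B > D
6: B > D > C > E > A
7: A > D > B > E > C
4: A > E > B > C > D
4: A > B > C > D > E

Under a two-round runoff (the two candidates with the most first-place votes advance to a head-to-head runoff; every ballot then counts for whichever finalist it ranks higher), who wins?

Round 1 first-place votes: A 20, B 6, C 0, D 0, E 5. A and B advance.
Runoff: A is ranked above B on 25 ballots, B above A on 6.

A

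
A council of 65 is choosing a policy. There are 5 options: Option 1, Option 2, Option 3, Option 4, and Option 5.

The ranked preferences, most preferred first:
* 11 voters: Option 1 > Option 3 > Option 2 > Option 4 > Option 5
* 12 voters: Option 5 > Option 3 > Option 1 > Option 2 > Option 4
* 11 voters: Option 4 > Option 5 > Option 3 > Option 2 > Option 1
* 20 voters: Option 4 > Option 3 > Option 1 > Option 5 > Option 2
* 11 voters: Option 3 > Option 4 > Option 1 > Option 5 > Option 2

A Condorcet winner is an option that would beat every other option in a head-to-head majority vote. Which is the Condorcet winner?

Option 3 vs Option 1: 54–11
Option 3 vs Option 2: 65–0
Option 3 vs Option 4: 34–31
Option 3 vs Option 5: 42–23
Option 3 beats every other option.

Option 3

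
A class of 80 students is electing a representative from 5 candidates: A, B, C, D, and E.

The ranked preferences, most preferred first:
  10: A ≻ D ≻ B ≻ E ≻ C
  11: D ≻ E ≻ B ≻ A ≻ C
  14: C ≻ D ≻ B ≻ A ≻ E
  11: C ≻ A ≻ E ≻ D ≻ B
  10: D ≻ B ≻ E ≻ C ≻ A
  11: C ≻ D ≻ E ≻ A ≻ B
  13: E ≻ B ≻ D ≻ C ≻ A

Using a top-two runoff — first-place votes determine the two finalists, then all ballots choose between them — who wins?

Round 1 first-place votes: A 10, B 0, C 36, D 21, E 13. C and D advance.
Runoff: C is ranked above D on 36 ballots, D above C on 44.

D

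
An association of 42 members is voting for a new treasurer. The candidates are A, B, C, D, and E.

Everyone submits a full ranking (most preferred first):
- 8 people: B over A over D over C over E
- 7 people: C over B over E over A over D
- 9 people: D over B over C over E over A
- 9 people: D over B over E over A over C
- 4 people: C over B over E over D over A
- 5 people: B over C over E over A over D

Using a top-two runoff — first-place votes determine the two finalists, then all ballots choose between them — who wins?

B

Round 1 first-place votes: A 0, B 13, C 11, D 18, E 0. D and B advance.
Runoff: D is ranked above B on 18 ballots, B above D on 24.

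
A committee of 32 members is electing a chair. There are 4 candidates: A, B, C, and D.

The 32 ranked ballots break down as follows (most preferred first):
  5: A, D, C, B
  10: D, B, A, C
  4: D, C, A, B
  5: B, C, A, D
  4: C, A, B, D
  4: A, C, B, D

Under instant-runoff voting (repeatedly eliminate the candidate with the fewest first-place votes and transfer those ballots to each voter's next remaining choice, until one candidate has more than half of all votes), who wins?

A

Round 1: A 9, B 5, C 4, D 14. C eliminated.
Round 2: A 13, B 5, D 14. B eliminated.
Round 3: A 18, D 14. A has a majority (≥17).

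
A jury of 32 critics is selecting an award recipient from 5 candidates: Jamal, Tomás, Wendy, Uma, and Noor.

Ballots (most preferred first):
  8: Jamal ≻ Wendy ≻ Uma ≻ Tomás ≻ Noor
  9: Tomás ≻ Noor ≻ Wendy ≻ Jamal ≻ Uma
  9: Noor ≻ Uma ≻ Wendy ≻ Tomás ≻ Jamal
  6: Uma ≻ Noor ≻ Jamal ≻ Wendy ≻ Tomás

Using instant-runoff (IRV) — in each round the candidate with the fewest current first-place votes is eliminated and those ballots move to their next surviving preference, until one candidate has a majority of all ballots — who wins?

Tomás

Round 1: Jamal 8, Tomás 9, Wendy 0, Uma 6, Noor 9. Wendy eliminated.
Round 2: Jamal 8, Tomás 9, Uma 6, Noor 9. Uma eliminated.
Round 3: Jamal 8, Tomás 9, Noor 15. Jamal eliminated.
Round 4: Tomás 17, Noor 15. Tomás has a majority (≥17).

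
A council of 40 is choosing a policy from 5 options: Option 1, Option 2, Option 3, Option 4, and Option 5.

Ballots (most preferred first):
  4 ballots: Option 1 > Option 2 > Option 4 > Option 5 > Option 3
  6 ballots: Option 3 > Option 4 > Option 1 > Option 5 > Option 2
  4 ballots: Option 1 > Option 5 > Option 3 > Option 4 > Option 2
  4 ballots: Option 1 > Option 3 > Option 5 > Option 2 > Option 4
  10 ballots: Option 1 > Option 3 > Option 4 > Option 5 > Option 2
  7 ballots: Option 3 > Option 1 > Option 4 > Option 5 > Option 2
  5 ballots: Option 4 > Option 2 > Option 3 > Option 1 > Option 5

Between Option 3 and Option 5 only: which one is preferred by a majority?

Option 3 is ranked above Option 5 on 32 ballots; Option 5 above Option 3 on 8.

Option 3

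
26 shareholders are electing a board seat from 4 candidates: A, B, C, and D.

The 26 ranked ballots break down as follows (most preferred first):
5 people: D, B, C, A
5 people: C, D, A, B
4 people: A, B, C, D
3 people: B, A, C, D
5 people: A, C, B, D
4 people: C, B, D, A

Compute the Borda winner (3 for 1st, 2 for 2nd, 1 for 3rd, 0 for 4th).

A: 5×0 + 5×1 + 4×3 + 3×2 + 5×3 + 4×0 = 38
B: 5×2 + 5×0 + 4×2 + 3×3 + 5×1 + 4×2 = 40
C: 5×1 + 5×3 + 4×1 + 3×1 + 5×2 + 4×3 = 49
D: 5×3 + 5×2 + 4×0 + 3×0 + 5×0 + 4×1 = 29

C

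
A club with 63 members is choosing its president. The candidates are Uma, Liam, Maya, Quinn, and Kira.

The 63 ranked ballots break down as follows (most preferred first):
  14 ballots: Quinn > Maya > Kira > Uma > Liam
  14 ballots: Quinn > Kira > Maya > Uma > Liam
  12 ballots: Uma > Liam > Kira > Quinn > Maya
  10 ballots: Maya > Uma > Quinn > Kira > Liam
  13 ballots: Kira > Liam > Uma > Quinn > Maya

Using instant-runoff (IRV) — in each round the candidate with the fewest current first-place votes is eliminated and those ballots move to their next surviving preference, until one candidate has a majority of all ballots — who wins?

Round 1: Uma 12, Liam 0, Maya 10, Quinn 28, Kira 13. Liam eliminated.
Round 2: Uma 12, Maya 10, Quinn 28, Kira 13. Maya eliminated.
Round 3: Uma 22, Quinn 28, Kira 13. Kira eliminated.
Round 4: Uma 35, Quinn 28. Uma has a majority (≥32).

Uma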